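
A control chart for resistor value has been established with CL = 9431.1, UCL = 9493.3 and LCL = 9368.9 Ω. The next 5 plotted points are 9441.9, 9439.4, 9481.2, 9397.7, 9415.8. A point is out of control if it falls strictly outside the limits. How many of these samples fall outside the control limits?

All 5 points lie within [9368.9, 9493.3].

0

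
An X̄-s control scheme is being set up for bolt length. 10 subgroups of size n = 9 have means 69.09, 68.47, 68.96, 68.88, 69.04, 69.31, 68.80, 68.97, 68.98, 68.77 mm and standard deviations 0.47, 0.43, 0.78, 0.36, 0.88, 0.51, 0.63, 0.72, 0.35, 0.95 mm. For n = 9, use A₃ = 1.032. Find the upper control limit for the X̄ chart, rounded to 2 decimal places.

69.55

X̄̄ = (69.09 + 68.47 + 68.96 + 68.88 + 69.04 + 69.31 + 68.80 + 68.97 + 68.98 + 68.77) / 10 = 68.9270
s̄ = (0.47 + 0.43 + 0.78 + 0.36 + 0.88 + 0.51 + 0.63 + 0.72 + 0.35 + 0.95) / 10 = 0.6080
UCL = X̄̄ + A₃·s̄ = 68.9270 + 1.032 × 0.6080 = 69.5545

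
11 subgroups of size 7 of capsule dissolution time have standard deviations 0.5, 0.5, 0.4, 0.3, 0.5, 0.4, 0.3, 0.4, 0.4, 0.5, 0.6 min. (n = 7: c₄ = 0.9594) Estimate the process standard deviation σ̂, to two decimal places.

0.45

s̄ = (0.5 + 0.5 + 0.4 + 0.3 + 0.5 + 0.4 + 0.3 + 0.4 + 0.4 + 0.5 + 0.6) / 11 = 0.4364
σ̂ = s̄ / c₄ = 0.4364 / 0.9594 = 0.4548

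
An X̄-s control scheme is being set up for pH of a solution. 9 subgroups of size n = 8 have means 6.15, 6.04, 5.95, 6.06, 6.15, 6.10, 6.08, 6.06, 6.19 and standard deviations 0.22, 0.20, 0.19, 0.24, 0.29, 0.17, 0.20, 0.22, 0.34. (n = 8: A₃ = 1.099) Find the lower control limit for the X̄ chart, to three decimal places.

5.834

X̄̄ = (6.15 + 6.04 + 5.95 + 6.06 + 6.15 + 6.10 + 6.08 + 6.06 + 6.19) / 9 = 6.0867
s̄ = (0.22 + 0.20 + 0.19 + 0.24 + 0.29 + 0.17 + 0.20 + 0.22 + 0.34) / 9 = 0.2300
LCL = X̄̄ − A₃·s̄ = 6.0867 − 1.099 × 0.2300 = 5.8339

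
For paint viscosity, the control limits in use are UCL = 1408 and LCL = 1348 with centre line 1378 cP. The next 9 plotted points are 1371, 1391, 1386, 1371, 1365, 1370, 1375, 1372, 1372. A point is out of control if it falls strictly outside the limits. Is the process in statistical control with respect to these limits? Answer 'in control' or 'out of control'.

in control

All 9 points lie within [1348, 1408].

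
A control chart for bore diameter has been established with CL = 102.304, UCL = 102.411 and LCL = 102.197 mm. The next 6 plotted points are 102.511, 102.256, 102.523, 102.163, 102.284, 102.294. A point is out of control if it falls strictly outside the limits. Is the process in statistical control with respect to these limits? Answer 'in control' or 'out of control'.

Compare each point to [102.197, 102.411]: sample 1 = 102.511 > UCL; sample 3 = 102.523 > UCL; sample 4 = 102.163 < LCL.

out of control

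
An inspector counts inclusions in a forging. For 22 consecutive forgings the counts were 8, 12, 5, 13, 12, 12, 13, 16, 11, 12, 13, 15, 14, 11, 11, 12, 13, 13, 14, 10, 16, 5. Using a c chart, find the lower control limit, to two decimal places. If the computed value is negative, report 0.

c̄ = (8 + 12 + 5 + 13 + 12 + 12 + 13 + 16 + 11 + 12 + 13 + 15 + 14 + 11 + 11 + 12 + 13 + 13 + 14 + 10 + 16 + 5) / 22 = 261 / 22 = 11.8636
LCL = c̄ − 3√c̄ = 11.8636 − 3 × 3.4444 = 1.5305

1.53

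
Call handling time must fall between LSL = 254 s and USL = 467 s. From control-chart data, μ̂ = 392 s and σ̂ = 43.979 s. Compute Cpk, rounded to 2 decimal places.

Cpu = (USL − μ̂) / (3σ̂) = (467 − 392) / (3 × 43.979) = 0.5685; Cpl = (μ̂ − LSL) / (3σ̂) = (392 − 254) / (3 × 43.979) = 1.0460; Cpk = min(Cpu, Cpl) = 0.5685

0.57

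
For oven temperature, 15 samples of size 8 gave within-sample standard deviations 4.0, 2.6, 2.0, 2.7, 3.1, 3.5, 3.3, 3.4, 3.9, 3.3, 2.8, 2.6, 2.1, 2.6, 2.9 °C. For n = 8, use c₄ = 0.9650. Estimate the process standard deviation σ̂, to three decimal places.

s̄ = (4.0 + 2.6 + 2.0 + 2.7 + 3.1 + 3.5 + 3.3 + 3.4 + 3.9 + 3.3 + 2.8 + 2.6 + 2.1 + 2.6 + 2.9) / 15 = 2.9867
σ̂ = s̄ / c₄ = 2.9867 / 0.9650 = 3.0950

3.095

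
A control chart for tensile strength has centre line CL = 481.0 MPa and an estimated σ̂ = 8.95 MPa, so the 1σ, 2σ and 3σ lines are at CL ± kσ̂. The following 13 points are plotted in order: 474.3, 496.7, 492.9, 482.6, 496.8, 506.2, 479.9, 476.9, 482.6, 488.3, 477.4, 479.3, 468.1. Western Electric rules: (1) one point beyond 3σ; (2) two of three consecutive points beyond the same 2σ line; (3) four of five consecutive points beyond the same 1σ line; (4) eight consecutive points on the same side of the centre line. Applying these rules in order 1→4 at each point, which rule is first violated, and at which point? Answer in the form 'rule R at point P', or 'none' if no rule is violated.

Zone of each point (C = within 1σ̂, B = 1σ̂–2σ̂, A = 2σ̂–3σ̂, * = beyond 3σ̂; sign = side of CL): 1:-C, 2:+B, 3:+B, 4:+C, 5:+B, 6:+A, 7:-C, 8:-C, 9:+C, 10:+C, 11:-C, 12:-C, 13:-B
Rule 3 (four of five consecutive points beyond the same 1σ limit) is satisfied at point 6.

rule 3 at point 6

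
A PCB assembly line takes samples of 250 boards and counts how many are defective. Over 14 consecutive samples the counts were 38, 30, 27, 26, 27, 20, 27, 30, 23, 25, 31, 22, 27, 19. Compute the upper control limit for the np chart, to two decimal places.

p̄ = Σdᵢ / (k·n) = 372 / (14 × 250) = 0.10629
UCL = np̄ + 3·√(np̄(1−p̄)) = 26.5714 + 3 × √(26.5714×0.89371) = 26.5714 + 3 × 4.8731 = 41.1908

41.19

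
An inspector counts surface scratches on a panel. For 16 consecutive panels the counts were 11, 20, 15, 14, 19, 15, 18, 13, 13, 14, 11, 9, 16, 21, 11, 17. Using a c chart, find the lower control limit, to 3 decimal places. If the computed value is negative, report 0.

3.266

c̄ = (11 + 20 + 15 + 14 + 19 + 15 + 18 + 13 + 13 + 14 + 11 + 9 + 16 + 21 + 11 + 17) / 16 = 237 / 16 = 14.8125
LCL = c̄ − 3√c̄ = 14.8125 − 3 × 3.8487 = 3.2664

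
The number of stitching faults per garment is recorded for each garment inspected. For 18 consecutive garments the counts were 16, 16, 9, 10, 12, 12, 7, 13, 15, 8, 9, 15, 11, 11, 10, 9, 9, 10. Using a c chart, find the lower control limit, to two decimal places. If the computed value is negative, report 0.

1.17

c̄ = (16 + 16 + 9 + 10 + 12 + 12 + 7 + 13 + 15 + 8 + 9 + 15 + 11 + 11 + 10 + 9 + 9 + 10) / 18 = 202 / 18 = 11.2222
LCL = c̄ − 3√c̄ = 11.2222 − 3 × 3.3500 = 1.1723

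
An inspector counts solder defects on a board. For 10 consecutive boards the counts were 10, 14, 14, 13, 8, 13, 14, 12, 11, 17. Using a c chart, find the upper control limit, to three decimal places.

c̄ = (10 + 14 + 14 + 13 + 8 + 13 + 14 + 12 + 11 + 17) / 10 = 126 / 10 = 12.6000
UCL = c̄ + 3√c̄ = 12.6000 + 3 × √12.6000 = 12.6000 + 3 × 3.5496 = 23.2489

23.249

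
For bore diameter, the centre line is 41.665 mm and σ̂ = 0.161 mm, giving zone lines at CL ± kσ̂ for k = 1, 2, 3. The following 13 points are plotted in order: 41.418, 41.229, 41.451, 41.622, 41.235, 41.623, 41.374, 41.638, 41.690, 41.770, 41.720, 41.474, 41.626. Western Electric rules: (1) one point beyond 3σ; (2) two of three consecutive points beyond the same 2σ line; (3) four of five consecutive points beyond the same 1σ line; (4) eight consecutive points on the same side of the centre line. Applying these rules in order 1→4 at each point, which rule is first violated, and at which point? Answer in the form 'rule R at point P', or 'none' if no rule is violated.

rule 3 at point 5

Zone of each point (C = within 1σ̂, B = 1σ̂–2σ̂, A = 2σ̂–3σ̂, * = beyond 3σ̂; sign = side of CL): 1:-B, 2:-A, 3:-B, 4:-C, 5:-A, 6:-C, 7:-B, 8:-C, 9:+C, 10:+C, 11:+C, 12:-B, 13:-C
Rule 3 (four of five consecutive points beyond the same 1σ limit) is satisfied at point 5.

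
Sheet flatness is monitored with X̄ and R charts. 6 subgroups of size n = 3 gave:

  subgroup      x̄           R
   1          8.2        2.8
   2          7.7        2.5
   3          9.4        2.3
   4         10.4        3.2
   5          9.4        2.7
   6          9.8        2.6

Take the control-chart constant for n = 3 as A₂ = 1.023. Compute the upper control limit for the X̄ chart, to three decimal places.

X̄̄ = (8.2 + 7.7 + 9.4 + 10.4 + 9.4 + 9.8) / 6 = 54.9000 / 6 = 9.1500
R̄ = (2.8 + 2.5 + 2.3 + 3.2 + 2.7 + 2.6) / 6 = 16.1000 / 6 = 2.6833
UCL = X̄̄ + A₂·R̄ = 9.1500 + 1.023 × 2.6833 = 11.8951

11.895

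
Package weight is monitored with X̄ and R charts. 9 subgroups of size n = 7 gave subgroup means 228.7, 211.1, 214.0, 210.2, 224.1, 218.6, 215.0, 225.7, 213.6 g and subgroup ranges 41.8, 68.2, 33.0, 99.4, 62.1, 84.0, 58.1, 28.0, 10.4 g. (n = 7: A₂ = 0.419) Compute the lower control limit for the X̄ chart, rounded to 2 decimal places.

X̄̄ = (228.7 + 211.1 + 214.0 + 210.2 + 224.1 + 218.6 + 215.0 + 225.7 + 213.6) / 9 = 1961.0000 / 9 = 217.8889
R̄ = (41.8 + 68.2 + 33.0 + 99.4 + 62.1 + 84.0 + 58.1 + 28.0 + 10.4) / 9 = 485.0000 / 9 = 53.8889
LCL = X̄̄ − A₂·R̄ = 217.8889 − 0.419 × 53.8889 = 195.3094

195.31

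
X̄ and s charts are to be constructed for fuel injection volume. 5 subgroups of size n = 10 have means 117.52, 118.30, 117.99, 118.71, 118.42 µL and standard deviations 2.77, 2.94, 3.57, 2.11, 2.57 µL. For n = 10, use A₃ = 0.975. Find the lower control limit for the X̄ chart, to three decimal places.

X̄̄ = (117.52 + 118.30 + 117.99 + 118.71 + 118.42) / 5 = 118.1880
s̄ = (2.77 + 2.94 + 3.57 + 2.11 + 2.57) / 5 = 2.7920
LCL = X̄̄ − A₃·s̄ = 118.1880 − 0.975 × 2.7920 = 115.4658

115.466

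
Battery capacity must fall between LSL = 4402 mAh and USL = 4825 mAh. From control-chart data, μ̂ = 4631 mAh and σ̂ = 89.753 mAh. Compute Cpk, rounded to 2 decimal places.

Cpu = (USL − μ̂) / (3σ̂) = (4825 − 4631) / (3 × 89.753) = 0.7205; Cpl = (μ̂ − LSL) / (3σ̂) = (4631 − 4402) / (3 × 89.753) = 0.8505; Cpk = min(Cpu, Cpl) = 0.7205

0.72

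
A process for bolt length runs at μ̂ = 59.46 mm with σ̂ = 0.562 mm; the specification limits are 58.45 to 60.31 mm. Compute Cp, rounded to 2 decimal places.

0.55

Cp = (USL − LSL) / (6σ̂) = (60.31 − 58.45) / (6 × 0.562) = 1.8600 / 3.3720 = 0.5516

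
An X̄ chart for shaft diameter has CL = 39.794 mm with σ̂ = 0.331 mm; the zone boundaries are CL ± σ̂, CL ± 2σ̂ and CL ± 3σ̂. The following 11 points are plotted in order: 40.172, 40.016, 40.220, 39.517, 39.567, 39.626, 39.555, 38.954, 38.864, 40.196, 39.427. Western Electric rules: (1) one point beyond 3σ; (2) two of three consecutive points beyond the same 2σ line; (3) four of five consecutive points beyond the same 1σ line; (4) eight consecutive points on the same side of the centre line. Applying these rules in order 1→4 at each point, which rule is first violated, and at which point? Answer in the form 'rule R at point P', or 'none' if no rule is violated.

Zone of each point (C = within 1σ̂, B = 1σ̂–2σ̂, A = 2σ̂–3σ̂, * = beyond 3σ̂; sign = side of CL): 1:+B, 2:+C, 3:+B, 4:-C, 5:-C, 6:-C, 7:-C, 8:-A, 9:-A, 10:+B, 11:-B
Rule 2 (two of three consecutive points beyond the same 2σ limit) is satisfied at point 9.

rule 2 at point 9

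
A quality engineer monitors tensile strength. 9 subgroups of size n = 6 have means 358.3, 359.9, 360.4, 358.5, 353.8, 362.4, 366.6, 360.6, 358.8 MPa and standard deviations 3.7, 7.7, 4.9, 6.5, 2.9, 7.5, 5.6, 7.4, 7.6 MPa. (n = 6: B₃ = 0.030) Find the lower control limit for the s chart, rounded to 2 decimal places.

0.18

s̄ = (3.7 + 7.7 + 4.9 + 6.5 + 2.9 + 7.5 + 5.6 + 7.4 + 7.6) / 9 = 5.9778
LCL_s = B₃·s̄ = 0.030 × 5.9778 = 0.1793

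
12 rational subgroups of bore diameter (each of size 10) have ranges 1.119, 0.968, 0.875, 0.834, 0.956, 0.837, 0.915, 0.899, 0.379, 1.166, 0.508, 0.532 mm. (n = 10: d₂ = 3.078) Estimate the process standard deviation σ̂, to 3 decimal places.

0.270

R̄ = (1.119 + 0.968 + 0.875 + 0.834 + 0.956 + 0.837 + 0.915 + 0.899 + 0.379 + 1.166 + 0.508 + 0.532) / 12 = 0.8323
σ̂ = R̄ / d₂ = 0.8323 / 3.078 = 0.2704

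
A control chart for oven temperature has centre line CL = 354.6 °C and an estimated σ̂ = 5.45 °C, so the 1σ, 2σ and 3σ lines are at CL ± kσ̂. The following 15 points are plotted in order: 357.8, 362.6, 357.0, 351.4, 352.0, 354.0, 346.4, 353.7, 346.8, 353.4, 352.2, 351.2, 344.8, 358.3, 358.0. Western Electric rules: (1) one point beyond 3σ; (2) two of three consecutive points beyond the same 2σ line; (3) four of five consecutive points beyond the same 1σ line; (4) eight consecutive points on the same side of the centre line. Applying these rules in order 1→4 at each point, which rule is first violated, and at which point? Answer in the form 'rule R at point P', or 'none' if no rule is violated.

rule 4 at point 11

Zone of each point (C = within 1σ̂, B = 1σ̂–2σ̂, A = 2σ̂–3σ̂, * = beyond 3σ̂; sign = side of CL): 1:+C, 2:+B, 3:+C, 4:-C, 5:-C, 6:-C, 7:-B, 8:-C, 9:-B, 10:-C, 11:-C, 12:-C, 13:-B, 14:+C, 15:+C
Rule 4 (eight consecutive points on the same side of the centre line) is satisfied at point 11.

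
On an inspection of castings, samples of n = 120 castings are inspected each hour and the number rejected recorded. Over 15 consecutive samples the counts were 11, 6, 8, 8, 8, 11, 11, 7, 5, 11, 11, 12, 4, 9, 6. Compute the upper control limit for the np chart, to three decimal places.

16.980

p̄ = Σdᵢ / (k·n) = 128 / (15 × 120) = 0.07111
UCL = np̄ + 3·√(np̄(1−p̄)) = 8.5333 + 3 × √(8.5333×0.92889) = 8.5333 + 3 × 2.8154 = 16.9796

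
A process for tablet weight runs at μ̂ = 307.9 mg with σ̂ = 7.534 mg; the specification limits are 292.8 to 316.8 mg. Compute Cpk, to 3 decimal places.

0.394

Cpu = (USL − μ̂) / (3σ̂) = (316.8 − 307.9) / (3 × 7.534) = 0.3938; Cpl = (μ̂ − LSL) / (3σ̂) = (307.9 − 292.8) / (3 × 7.534) = 0.6681; Cpk = min(Cpu, Cpl) = 0.3938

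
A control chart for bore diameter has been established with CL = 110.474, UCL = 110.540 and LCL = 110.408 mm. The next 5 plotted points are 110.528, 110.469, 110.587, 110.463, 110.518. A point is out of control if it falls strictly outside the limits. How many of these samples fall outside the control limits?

1

Compare each point to [110.408, 110.540]: sample 3 = 110.587 > UCL.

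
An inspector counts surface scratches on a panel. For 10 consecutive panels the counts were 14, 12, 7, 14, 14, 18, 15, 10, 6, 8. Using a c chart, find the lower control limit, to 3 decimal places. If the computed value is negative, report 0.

c̄ = (14 + 12 + 7 + 14 + 14 + 18 + 15 + 10 + 6 + 8) / 10 = 118 / 10 = 11.8000
LCL = c̄ − 3√c̄ = 11.8000 − 3 × 3.4351 = 1.4947

1.495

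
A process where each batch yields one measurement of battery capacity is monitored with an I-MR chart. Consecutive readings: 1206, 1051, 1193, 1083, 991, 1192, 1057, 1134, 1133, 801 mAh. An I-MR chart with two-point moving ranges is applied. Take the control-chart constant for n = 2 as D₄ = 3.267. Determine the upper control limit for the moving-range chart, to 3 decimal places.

451.935

Moving ranges: 155, 142, 110, 92, 201, 135, 77, 1, 332; M̄R̄ = 1245.0000 / 9 = 138.3333
UCL_MR = D₄·M̄R̄ = 3.267 × 138.3333 = 451.9350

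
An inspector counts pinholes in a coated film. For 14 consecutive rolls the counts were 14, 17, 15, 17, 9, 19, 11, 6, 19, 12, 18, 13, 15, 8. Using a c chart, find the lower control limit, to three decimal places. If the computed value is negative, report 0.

2.647

c̄ = (14 + 17 + 15 + 17 + 9 + 19 + 11 + 6 + 19 + 12 + 18 + 13 + 15 + 8) / 14 = 193 / 14 = 13.7857
LCL = c̄ − 3√c̄ = 13.7857 − 3 × 3.7129 = 2.6470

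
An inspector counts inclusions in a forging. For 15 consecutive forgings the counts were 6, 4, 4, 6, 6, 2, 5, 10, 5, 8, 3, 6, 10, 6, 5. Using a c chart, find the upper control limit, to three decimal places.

12.917

c̄ = (6 + 4 + 4 + 6 + 6 + 2 + 5 + 10 + 5 + 8 + 3 + 6 + 10 + 6 + 5) / 15 = 86 / 15 = 5.7333
UCL = c̄ + 3√c̄ = 5.7333 + 3 × √5.7333 = 5.7333 + 3 × 2.3944 = 12.9166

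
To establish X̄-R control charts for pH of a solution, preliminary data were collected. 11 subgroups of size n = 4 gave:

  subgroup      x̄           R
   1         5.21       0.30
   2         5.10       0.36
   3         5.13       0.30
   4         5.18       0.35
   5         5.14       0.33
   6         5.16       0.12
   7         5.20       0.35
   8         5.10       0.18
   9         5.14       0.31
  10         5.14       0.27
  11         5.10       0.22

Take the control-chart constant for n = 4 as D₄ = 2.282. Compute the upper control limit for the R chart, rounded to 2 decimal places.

0.64

R̄ = (0.30 + 0.36 + 0.30 + 0.35 + 0.33 + 0.12 + 0.35 + 0.18 + 0.31 + 0.27 + 0.22) / 11 = 3.0900 / 11 = 0.2809
UCL_R = D₄·R̄ = 2.282 × 0.2809 = 0.6410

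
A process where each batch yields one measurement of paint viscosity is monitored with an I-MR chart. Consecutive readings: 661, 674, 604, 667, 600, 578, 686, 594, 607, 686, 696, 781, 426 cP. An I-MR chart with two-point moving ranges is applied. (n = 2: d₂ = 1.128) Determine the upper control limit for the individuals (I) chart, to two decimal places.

851.92

X̄ = (661 + 674 + 604 + 667 + 600 + 578 + 686 + 594 + 607 + 686 + 696 + 781 + 426) / 13 = 635.3846
Moving ranges: 13, 70, 63, 67, 22, 108, 92, 13, 79, 10, 85, 355; M̄R̄ = 977.0000 / 12 = 81.4167
UCL = X̄ + 3·M̄R̄/d₂ = 635.3846 + 3 × 81.4167 / 1.128 = 851.9183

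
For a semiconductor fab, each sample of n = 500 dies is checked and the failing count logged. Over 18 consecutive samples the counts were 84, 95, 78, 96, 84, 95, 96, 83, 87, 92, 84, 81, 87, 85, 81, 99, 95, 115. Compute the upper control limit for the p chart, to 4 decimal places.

0.2312

p̄ = Σdᵢ / (k·n) = 1617 / (18 × 500) = 0.17967
UCL = p̄ + 3·√(p̄(1−p̄)/n) = 0.17967 + 3 × √(0.17967×0.82033/500) = 0.17967 + 3 × 0.01717 = 0.23117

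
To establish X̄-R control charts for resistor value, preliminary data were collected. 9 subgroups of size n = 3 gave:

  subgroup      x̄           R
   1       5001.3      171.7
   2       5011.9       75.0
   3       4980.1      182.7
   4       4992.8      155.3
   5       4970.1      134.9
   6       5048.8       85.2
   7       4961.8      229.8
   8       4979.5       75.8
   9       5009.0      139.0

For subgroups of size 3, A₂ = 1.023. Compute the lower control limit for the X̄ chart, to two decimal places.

X̄̄ = (5001.3 + 5011.9 + 4980.1 + 4992.8 + 4970.1 + 5048.8 + 4961.8 + 4979.5 + 5009.0) / 9 = 44955.3000 / 9 = 4995.0333
R̄ = (171.7 + 75.0 + 182.7 + 155.3 + 134.9 + 85.2 + 229.8 + 75.8 + 139.0) / 9 = 1249.4000 / 9 = 138.8222
LCL = X̄̄ − A₂·R̄ = 4995.0333 − 1.023 × 138.8222 = 4853.0182

4853.02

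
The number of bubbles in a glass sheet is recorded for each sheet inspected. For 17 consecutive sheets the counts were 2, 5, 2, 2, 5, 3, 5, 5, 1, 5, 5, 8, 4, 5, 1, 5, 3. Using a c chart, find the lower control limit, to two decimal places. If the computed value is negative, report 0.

c̄ = (2 + 5 + 2 + 2 + 5 + 3 + 5 + 5 + 1 + 5 + 5 + 8 + 4 + 5 + 1 + 5 + 3) / 17 = 66 / 17 = 3.8824
LCL = c̄ − 3√c̄ = 3.8824 − 3 × 1.9704 = -2.0288 → 0 (cannot be negative)

0.00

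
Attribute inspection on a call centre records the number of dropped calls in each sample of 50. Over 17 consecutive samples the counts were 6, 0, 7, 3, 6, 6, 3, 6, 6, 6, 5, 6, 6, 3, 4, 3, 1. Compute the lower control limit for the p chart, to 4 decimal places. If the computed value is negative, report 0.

0.0000

p̄ = Σdᵢ / (k·n) = 77 / (17 × 50) = 0.09059
LCL = p̄ − 3·√(p̄(1−p̄)/n) = 0.09059 − 3 × 0.04059 = -0.03119 → 0 (negative, so LCL = 0)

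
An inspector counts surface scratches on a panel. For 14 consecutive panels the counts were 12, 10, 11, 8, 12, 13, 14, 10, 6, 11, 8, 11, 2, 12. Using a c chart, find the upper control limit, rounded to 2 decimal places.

c̄ = (12 + 10 + 11 + 8 + 12 + 13 + 14 + 10 + 6 + 11 + 8 + 11 + 2 + 12) / 14 = 140 / 14 = 10.0000
UCL = c̄ + 3√c̄ = 10.0000 + 3 × √10.0000 = 10.0000 + 3 × 3.1623 = 19.4868

19.49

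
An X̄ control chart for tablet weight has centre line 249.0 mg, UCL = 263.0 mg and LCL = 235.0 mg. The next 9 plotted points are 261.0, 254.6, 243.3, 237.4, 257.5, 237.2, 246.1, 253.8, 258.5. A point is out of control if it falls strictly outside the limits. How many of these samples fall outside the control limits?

All 9 points lie within [235.0, 263.0].

0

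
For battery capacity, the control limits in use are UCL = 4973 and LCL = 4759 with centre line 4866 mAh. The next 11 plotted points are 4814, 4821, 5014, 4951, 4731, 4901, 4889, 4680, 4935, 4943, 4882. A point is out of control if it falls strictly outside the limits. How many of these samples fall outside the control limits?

Compare each point to [4759, 4973]: sample 3 = 5014 > UCL; sample 5 = 4731 < LCL; sample 8 = 4680 < LCL.

3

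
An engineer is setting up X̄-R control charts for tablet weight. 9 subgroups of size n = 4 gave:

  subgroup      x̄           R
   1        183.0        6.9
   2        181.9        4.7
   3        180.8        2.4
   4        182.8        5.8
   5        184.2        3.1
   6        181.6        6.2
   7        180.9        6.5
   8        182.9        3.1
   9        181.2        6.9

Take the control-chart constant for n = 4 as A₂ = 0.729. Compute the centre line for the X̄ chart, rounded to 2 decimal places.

182.14

X̄̄ = (183.0 + 181.9 + 180.8 + 182.8 + 184.2 + 181.6 + 180.9 + 182.9 + 181.2) / 9 = 1639.3000 / 9 = 182.1444
CL = X̄̄ = 182.1444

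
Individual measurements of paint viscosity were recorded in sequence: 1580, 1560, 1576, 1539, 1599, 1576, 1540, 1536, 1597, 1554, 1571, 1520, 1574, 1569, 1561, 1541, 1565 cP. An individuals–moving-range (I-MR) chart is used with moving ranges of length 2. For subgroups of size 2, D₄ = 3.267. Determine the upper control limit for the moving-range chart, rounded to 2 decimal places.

Moving ranges: 20, 16, 37, 60, 23, 36, 4, 61, 43, 17, 51, 54, 5, 8, 20, 24; M̄R̄ = 479.0000 / 16 = 29.9375
UCL_MR = D₄·M̄R̄ = 3.267 × 29.9375 = 97.8058

97.81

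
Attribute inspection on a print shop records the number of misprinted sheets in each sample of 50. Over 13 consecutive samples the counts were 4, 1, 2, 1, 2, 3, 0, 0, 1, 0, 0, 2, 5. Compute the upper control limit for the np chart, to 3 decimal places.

p̄ = Σdᵢ / (k·n) = 21 / (13 × 50) = 0.03231
UCL = np̄ + 3·√(np̄(1−p̄)) = 1.6154 + 3 × √(1.6154×0.96769) = 1.6154 + 3 × 1.2503 = 5.3662

5.366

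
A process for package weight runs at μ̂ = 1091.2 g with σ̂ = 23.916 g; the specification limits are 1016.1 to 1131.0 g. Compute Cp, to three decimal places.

0.801

Cp = (USL − LSL) / (6σ̂) = (1131.0 − 1016.1) / (6 × 23.916) = 114.9000 / 143.4960 = 0.8007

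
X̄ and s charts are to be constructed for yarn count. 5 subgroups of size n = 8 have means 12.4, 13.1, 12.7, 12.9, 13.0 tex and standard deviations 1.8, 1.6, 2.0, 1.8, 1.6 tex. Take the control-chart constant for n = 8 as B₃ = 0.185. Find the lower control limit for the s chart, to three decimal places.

0.326

s̄ = (1.8 + 1.6 + 2.0 + 1.8 + 1.6) / 5 = 1.7600
LCL_s = B₃·s̄ = 0.185 × 1.7600 = 0.3256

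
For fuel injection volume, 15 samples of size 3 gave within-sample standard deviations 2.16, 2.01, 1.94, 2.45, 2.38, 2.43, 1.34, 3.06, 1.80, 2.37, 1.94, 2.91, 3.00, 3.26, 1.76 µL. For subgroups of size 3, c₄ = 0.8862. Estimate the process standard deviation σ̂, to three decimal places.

s̄ = (2.16 + 2.01 + 1.94 + 2.45 + 2.38 + 2.43 + 1.34 + 3.06 + 1.80 + 2.37 + 1.94 + 2.91 + 3.00 + 3.26 + 1.76) / 15 = 2.3207
σ̂ = s̄ / c₄ = 2.3207 / 0.8862 = 2.6187

2.619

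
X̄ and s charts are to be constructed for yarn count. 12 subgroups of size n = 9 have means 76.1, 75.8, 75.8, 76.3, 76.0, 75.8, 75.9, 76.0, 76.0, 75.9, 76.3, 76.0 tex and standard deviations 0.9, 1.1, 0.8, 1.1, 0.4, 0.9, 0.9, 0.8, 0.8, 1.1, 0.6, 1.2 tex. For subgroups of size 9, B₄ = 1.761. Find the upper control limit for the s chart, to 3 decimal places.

1.556

s̄ = (0.9 + 1.1 + 0.8 + 1.1 + 0.4 + 0.9 + 0.9 + 0.8 + 0.8 + 1.1 + 0.6 + 1.2) / 12 = 0.8833
UCL_s = B₄·s̄ = 1.761 × 0.8833 = 1.5555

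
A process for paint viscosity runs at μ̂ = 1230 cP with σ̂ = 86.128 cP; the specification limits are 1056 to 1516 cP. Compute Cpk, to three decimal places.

Cpu = (USL − μ̂) / (3σ̂) = (1516 − 1230) / (3 × 86.128) = 1.1069; Cpl = (μ̂ − LSL) / (3σ̂) = (1230 − 1056) / (3 × 86.128) = 0.6734; Cpk = min(Cpu, Cpl) = 0.6734

0.673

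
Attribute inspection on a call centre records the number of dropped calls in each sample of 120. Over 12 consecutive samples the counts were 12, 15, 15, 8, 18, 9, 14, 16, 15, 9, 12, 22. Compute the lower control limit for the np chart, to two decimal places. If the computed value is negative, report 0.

p̄ = Σdᵢ / (k·n) = 165 / (12 × 120) = 0.11458
LCL = np̄ − 3·√(np̄(1−p̄)) = 13.7500 − 3 × 3.4892 = 3.2824

3.28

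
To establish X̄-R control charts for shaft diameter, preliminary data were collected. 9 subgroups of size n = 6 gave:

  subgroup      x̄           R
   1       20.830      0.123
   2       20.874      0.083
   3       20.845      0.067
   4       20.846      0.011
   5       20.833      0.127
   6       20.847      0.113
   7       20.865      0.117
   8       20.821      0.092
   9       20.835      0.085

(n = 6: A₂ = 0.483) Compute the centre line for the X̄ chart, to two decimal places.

X̄̄ = (20.830 + 20.874 + 20.845 + 20.846 + 20.833 + 20.847 + 20.865 + 20.821 + 20.835) / 9 = 187.5960 / 9 = 20.8440
CL = X̄̄ = 20.8440

20.84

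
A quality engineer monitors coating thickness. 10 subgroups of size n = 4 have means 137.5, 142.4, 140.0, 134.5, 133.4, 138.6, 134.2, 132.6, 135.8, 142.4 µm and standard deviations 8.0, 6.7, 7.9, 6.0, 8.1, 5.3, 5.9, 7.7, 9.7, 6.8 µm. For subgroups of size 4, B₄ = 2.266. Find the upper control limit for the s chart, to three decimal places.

16.338

s̄ = (8.0 + 6.7 + 7.9 + 6.0 + 8.1 + 5.3 + 5.9 + 7.7 + 9.7 + 6.8) / 10 = 7.2100
UCL_s = B₄·s̄ = 2.266 × 7.2100 = 16.3379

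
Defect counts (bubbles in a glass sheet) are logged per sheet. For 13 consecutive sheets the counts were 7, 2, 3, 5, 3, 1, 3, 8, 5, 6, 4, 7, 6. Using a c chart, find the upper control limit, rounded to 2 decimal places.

c̄ = (7 + 2 + 3 + 5 + 3 + 1 + 3 + 8 + 5 + 6 + 4 + 7 + 6) / 13 = 60 / 13 = 4.6154
UCL = c̄ + 3√c̄ = 4.6154 + 3 × √4.6154 = 4.6154 + 3 × 2.1483 = 11.0604

11.06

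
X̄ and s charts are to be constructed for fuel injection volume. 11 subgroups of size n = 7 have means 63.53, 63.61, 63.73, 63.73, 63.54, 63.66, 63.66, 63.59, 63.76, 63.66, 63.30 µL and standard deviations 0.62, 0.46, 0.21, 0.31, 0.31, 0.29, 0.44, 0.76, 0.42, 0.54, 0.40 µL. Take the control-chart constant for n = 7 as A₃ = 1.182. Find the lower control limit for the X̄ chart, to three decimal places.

X̄̄ = (63.53 + 63.61 + 63.73 + 63.73 + 63.54 + 63.66 + 63.66 + 63.59 + 63.76 + 63.66 + 63.30) / 11 = 63.6155
s̄ = (0.62 + 0.46 + 0.21 + 0.31 + 0.31 + 0.29 + 0.44 + 0.76 + 0.42 + 0.54 + 0.40) / 11 = 0.4327
LCL = X̄̄ − A₃·s̄ = 63.6155 − 1.182 × 0.4327 = 63.1040

63.104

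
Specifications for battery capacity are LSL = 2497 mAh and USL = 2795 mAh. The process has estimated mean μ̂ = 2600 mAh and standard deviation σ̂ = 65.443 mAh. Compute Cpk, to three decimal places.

0.525

Cpu = (USL − μ̂) / (3σ̂) = (2795 − 2600) / (3 × 65.443) = 0.9932; Cpl = (μ̂ − LSL) / (3σ̂) = (2600 − 2497) / (3 × 65.443) = 0.5246; Cpk = min(Cpu, Cpl) = 0.5246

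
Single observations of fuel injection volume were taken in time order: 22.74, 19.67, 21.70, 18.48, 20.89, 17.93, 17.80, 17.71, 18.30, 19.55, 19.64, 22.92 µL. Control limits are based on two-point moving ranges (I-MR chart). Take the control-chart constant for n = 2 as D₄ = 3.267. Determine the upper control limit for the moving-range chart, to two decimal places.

Moving ranges: 3.07, 2.03, 3.22, 2.41, 2.96, 0.13, 0.09, 0.59, 1.25, 0.09, 3.28; M̄R̄ = 19.1200 / 11 = 1.7382
UCL_MR = D₄·M̄R̄ = 3.267 × 1.7382 = 5.6786

5.68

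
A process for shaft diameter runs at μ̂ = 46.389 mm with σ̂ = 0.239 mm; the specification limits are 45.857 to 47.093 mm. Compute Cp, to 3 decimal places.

Cp = (USL − LSL) / (6σ̂) = (47.093 − 45.857) / (6 × 0.239) = 1.2360 / 1.4340 = 0.8619

0.862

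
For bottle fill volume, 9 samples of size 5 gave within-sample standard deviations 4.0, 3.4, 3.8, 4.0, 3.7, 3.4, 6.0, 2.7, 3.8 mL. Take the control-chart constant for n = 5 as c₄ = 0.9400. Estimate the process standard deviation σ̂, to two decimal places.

4.11

s̄ = (4.0 + 3.4 + 3.8 + 4.0 + 3.7 + 3.4 + 6.0 + 2.7 + 3.8) / 9 = 3.8667
σ̂ = s̄ / c₄ = 3.8667 / 0.9400 = 4.1135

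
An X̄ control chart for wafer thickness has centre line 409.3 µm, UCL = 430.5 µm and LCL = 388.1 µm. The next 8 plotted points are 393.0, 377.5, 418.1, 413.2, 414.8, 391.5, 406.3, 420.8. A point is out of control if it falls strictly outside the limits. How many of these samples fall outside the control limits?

1

Compare each point to [388.1, 430.5]: sample 2 = 377.5 < LCL.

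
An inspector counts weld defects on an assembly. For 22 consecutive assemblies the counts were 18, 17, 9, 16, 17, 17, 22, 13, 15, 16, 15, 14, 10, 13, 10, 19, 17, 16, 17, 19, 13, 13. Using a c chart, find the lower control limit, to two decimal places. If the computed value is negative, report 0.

3.55

c̄ = (18 + 17 + 9 + 16 + 17 + 17 + 22 + 13 + 15 + 16 + 15 + 14 + 10 + 13 + 10 + 19 + 17 + 16 + 17 + 19 + 13 + 13) / 22 = 336 / 22 = 15.2727
LCL = c̄ − 3√c̄ = 15.2727 − 3 × 3.9080 = 3.5486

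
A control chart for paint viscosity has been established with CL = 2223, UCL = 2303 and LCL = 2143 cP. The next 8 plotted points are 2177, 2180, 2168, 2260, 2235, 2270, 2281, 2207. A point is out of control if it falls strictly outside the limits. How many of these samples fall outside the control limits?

All 8 points lie within [2143, 2303].

0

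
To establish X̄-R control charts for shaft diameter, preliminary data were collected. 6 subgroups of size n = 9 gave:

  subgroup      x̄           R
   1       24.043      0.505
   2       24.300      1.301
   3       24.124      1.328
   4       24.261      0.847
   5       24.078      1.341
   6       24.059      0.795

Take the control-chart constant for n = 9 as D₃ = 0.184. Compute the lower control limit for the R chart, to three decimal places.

R̄ = (0.505 + 1.301 + 1.328 + 0.847 + 1.341 + 0.795) / 6 = 6.1170 / 6 = 1.0195
LCL_R = D₃·R̄ = 0.184 × 1.0195 = 0.1876

0.188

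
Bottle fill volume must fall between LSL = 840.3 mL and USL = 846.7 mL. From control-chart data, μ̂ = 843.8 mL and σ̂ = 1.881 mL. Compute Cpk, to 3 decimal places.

0.514

Cpu = (USL − μ̂) / (3σ̂) = (846.7 − 843.8) / (3 × 1.881) = 0.5139; Cpl = (μ̂ − LSL) / (3σ̂) = (843.8 − 840.3) / (3 × 1.881) = 0.6202; Cpk = min(Cpu, Cpl) = 0.5139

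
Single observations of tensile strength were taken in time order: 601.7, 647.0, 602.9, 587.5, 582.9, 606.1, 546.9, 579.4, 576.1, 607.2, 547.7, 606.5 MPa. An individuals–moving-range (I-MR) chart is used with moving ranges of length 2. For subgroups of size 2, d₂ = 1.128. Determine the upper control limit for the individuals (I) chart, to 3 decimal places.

X̄ = (601.7 + 647.0 + 602.9 + 587.5 + 582.9 + 606.1 + 546.9 + 579.4 + 576.1 + 607.2 + 547.7 + 606.5) / 12 = 590.9917
Moving ranges: 45.3, 44.1, 15.4, 4.6, 23.2, 59.2, 32.5, 3.3, 31.1, 59.5, 58.8; M̄R̄ = 377.0000 / 11 = 34.2727
UCL = X̄ + 3·M̄R̄/d₂ = 590.9917 + 3 × 34.2727 / 1.128 = 682.1425

682.143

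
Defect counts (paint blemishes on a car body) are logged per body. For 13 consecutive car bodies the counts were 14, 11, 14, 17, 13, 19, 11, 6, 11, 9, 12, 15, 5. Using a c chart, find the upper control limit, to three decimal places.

c̄ = (14 + 11 + 14 + 17 + 13 + 19 + 11 + 6 + 11 + 9 + 12 + 15 + 5) / 13 = 157 / 13 = 12.0769
UCL = c̄ + 3√c̄ = 12.0769 + 3 × √12.0769 = 12.0769 + 3 × 3.4752 = 22.5025

22.502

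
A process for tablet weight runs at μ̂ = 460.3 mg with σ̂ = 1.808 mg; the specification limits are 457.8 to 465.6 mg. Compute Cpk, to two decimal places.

0.46

Cpu = (USL − μ̂) / (3σ̂) = (465.6 − 460.3) / (3 × 1.808) = 0.9771; Cpl = (μ̂ − LSL) / (3σ̂) = (460.3 − 457.8) / (3 × 1.808) = 0.4609; Cpk = min(Cpu, Cpl) = 0.4609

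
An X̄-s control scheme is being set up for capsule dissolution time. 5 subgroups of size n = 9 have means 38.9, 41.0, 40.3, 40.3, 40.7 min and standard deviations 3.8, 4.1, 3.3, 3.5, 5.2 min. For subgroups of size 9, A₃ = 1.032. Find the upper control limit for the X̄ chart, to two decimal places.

X̄̄ = (38.9 + 41.0 + 40.3 + 40.3 + 40.7) / 5 = 40.2400
s̄ = (3.8 + 4.1 + 3.3 + 3.5 + 5.2) / 5 = 3.9800
UCL = X̄̄ + A₃·s̄ = 40.2400 + 1.032 × 3.9800 = 44.3474

44.35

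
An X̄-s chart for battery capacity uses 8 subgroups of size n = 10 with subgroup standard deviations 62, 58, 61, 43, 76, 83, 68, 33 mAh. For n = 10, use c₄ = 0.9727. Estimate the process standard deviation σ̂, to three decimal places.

62.198

s̄ = (62 + 58 + 61 + 43 + 76 + 83 + 68 + 33) / 8 = 60.5000
σ̂ = s̄ / c₄ = 60.5000 / 0.9727 = 62.1980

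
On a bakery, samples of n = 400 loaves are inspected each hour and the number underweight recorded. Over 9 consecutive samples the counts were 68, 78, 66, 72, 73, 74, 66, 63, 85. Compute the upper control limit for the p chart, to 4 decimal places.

0.2367

p̄ = Σdᵢ / (k·n) = 645 / (9 × 400) = 0.17917
UCL = p̄ + 3·√(p̄(1−p̄)/n) = 0.17917 + 3 × √(0.17917×0.82083/400) = 0.17917 + 3 × 0.01917 = 0.23669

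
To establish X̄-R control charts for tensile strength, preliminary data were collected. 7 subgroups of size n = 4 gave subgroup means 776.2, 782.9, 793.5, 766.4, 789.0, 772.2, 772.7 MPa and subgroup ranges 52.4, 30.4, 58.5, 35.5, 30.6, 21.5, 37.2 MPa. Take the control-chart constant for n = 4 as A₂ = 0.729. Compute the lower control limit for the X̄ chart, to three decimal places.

751.273

X̄̄ = (776.2 + 782.9 + 793.5 + 766.4 + 789.0 + 772.2 + 772.7) / 7 = 5452.9000 / 7 = 778.9857
R̄ = (52.4 + 30.4 + 58.5 + 35.5 + 30.6 + 21.5 + 37.2) / 7 = 266.1000 / 7 = 38.0143
LCL = X̄̄ − A₂·R̄ = 778.9857 − 0.729 × 38.0143 = 751.2733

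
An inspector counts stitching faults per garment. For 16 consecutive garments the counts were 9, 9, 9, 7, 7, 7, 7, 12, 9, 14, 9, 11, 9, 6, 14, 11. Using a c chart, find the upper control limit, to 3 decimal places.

18.561

c̄ = (9 + 9 + 9 + 7 + 7 + 7 + 7 + 12 + 9 + 14 + 9 + 11 + 9 + 6 + 14 + 11) / 16 = 150 / 16 = 9.3750
UCL = c̄ + 3√c̄ = 9.3750 + 3 × √9.3750 = 9.3750 + 3 × 3.0619 = 18.5606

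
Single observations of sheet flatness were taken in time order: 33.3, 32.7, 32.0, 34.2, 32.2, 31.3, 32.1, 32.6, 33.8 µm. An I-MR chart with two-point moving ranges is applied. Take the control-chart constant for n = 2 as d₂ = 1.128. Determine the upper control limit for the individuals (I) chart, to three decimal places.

35.648

X̄ = (33.3 + 32.7 + 32.0 + 34.2 + 32.2 + 31.3 + 32.1 + 32.6 + 33.8) / 9 = 32.6889
Moving ranges: 0.6, 0.7, 2.2, 2.0, 0.9, 0.8, 0.5, 1.2; M̄R̄ = 8.9000 / 8 = 1.1125
UCL = X̄ + 3·M̄R̄/d₂ = 32.6889 + 3 × 1.1125 / 1.128 = 35.6477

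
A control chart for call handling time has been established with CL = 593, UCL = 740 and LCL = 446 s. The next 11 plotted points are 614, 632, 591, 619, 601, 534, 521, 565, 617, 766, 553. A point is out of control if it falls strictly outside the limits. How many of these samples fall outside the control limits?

1

Compare each point to [446, 740]: sample 10 = 766 > UCL.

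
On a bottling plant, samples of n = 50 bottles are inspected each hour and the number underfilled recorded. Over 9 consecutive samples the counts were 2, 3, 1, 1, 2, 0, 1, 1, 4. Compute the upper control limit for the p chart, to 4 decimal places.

0.1095

p̄ = Σdᵢ / (k·n) = 15 / (9 × 50) = 0.03333
UCL = p̄ + 3·√(p̄(1−p̄)/n) = 0.03333 + 3 × √(0.03333×0.96667/50) = 0.03333 + 3 × 0.02539 = 0.10949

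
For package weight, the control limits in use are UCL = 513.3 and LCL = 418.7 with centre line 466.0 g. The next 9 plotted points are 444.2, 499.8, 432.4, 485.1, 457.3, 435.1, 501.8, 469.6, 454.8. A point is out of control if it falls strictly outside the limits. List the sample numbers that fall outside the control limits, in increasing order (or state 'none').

none

All 9 points lie within [418.7, 513.3].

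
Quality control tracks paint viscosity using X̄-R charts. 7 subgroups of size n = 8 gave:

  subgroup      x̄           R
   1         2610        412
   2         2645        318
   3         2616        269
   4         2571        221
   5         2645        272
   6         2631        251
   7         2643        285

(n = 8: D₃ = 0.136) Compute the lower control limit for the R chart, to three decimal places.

R̄ = (412 + 318 + 269 + 221 + 272 + 251 + 285) / 7 = 2028.0000 / 7 = 289.7143
LCL_R = D₃·R̄ = 0.136 × 289.7143 = 39.4011

39.401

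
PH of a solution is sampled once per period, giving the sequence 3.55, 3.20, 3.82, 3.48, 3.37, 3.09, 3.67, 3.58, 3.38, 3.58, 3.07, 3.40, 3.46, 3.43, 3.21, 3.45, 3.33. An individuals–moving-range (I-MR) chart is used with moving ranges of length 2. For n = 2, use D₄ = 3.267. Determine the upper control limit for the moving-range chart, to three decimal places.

0.874

Moving ranges: 0.35, 0.62, 0.34, 0.11, 0.28, 0.58, 0.09, 0.20, 0.20, 0.51, 0.33, 0.06, 0.03, 0.22, 0.24, 0.12; M̄R̄ = 4.2800 / 16 = 0.2675
UCL_MR = D₄·M̄R̄ = 3.267 × 0.2675 = 0.8739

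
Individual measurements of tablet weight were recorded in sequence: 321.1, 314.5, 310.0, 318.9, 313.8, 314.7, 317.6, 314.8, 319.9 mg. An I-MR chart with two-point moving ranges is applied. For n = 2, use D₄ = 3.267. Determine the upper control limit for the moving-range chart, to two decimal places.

Moving ranges: 6.6, 4.5, 8.9, 5.1, 0.9, 2.9, 2.8, 5.1; M̄R̄ = 36.8000 / 8 = 4.6000
UCL_MR = D₄·M̄R̄ = 3.267 × 4.6000 = 15.0282

15.03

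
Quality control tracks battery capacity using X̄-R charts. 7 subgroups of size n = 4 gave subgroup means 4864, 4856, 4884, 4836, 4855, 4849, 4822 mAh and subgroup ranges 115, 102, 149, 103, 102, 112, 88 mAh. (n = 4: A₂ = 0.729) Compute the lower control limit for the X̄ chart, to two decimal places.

4771.99

X̄̄ = (4864 + 4856 + 4884 + 4836 + 4855 + 4849 + 4822) / 7 = 33966.0000 / 7 = 4852.2857
R̄ = (115 + 102 + 149 + 103 + 102 + 112 + 88) / 7 = 771.0000 / 7 = 110.1429
LCL = X̄̄ − A₂·R̄ = 4852.2857 − 0.729 × 110.1429 = 4771.9916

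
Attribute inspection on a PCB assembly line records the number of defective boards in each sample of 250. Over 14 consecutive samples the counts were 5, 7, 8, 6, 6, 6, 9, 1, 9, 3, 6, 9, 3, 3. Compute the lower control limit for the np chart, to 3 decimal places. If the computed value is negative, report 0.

0.000

p̄ = Σdᵢ / (k·n) = 81 / (14 × 250) = 0.02314
LCL = np̄ − 3·√(np̄(1−p̄)) = 5.7857 − 3 × 2.3774 = -1.3464 → 0 (negative, so LCL = 0)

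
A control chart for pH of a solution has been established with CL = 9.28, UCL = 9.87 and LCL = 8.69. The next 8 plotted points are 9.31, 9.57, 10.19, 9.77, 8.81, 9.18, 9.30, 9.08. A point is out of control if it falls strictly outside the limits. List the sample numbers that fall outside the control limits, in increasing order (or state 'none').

Compare each point to [8.69, 9.87]: sample 3 = 10.19 > UCL.

3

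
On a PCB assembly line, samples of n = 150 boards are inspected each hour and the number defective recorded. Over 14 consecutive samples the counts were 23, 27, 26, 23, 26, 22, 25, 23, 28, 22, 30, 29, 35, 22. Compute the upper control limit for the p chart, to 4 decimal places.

p̄ = Σdᵢ / (k·n) = 361 / (14 × 150) = 0.17190
UCL = p̄ + 3·√(p̄(1−p̄)/n) = 0.17190 + 3 × √(0.17190×0.82810/150) = 0.17190 + 3 × 0.03081 = 0.26432

0.2643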